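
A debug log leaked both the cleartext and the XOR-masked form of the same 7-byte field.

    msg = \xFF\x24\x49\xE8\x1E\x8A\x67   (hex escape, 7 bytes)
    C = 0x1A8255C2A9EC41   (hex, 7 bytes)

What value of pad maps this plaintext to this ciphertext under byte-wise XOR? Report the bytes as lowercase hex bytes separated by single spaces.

Since C = msg ⊕ pad, XORing both sides with msg gives pad = msg ⊕ C.
255 XOR  26 = 229
 36 XOR 130 = 166
 73 XOR  85 =  28
232 XOR 194 =  42
 30 XOR 169 = 183
138 XOR 236 = 102
103 XOR  65 =  38

e5 a6 1c 2a b7 66 26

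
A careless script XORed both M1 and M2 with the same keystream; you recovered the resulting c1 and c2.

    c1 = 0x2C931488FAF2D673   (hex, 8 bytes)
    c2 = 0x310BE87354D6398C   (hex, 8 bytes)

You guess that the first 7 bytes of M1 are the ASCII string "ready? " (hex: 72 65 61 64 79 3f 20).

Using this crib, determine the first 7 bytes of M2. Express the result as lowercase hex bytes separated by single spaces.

First, c1 ⊕ c2 = (M1 ⊕ K) ⊕ (M2 ⊕ K) = M1 ⊕ M2, so the key drops out. Then M2 = (M1 ⊕ M2) ⊕ M1 over the first 7 bytes.
byte 0: (2c xor 31) xor 72 = 1d xor 72 = 6f
byte 1: (93 xor 0b) xor 65 = 98 xor 65 = fd
byte 2: (14 xor e8) xor 61 = fc xor 61 = 9d
byte 3: (88 xor 73) xor 64 = fb xor 64 = 9f
byte 4: (fa xor 54) xor 79 = ae xor 79 = d7
byte 5: (f2 xor d6) xor 3f = 24 xor 3f = 1b
byte 6: (d6 xor 39) xor 20 = ef xor 20 = cf

6f fd 9d 9f d7 1b cf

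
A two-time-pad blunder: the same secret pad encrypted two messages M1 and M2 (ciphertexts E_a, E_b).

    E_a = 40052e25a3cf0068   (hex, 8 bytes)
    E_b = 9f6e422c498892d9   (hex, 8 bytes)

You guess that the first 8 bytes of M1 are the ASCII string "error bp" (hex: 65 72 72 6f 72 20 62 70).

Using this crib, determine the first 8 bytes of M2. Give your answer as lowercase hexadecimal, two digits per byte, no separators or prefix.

ba191e669867f0c1

First, E_a ⊕ E_b = (M1 ⊕ K) ⊕ (M2 ⊕ K) = M1 ⊕ M2, so the key drops out. Then M2 = (M1 ⊕ M2) ⊕ M1 over the first 8 bytes.
byte 0: (40 xor 9f) xor 65 = df xor 65 = ba
byte 1: (05 xor 6e) xor 72 = 6b xor 72 = 19
byte 2: (2e xor 42) xor 72 = 6c xor 72 = 1e
byte 3: (25 xor 2c) xor 6f = 09 xor 6f = 66
byte 4: (a3 xor 49) xor 72 = ea xor 72 = 98
byte 5: (cf xor 88) xor 20 = 47 xor 20 = 67
byte 6: (00 xor 92) xor 62 = 92 xor 62 = f0
byte 7: (68 xor d9) xor 70 = b1 xor 70 = c1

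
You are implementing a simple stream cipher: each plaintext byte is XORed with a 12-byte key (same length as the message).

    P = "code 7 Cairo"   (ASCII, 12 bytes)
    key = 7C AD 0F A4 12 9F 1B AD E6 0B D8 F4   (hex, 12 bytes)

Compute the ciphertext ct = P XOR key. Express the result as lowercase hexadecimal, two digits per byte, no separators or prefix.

1fc26bc132a83bee8762aa9b

XOR is its own inverse, so applying the key byte-wise gives the result directly.
63 ^ 7c = 1f
6f ^ ad = c2
64 ^ 0f = 6b
65 ^ a4 = c1
20 ^ 12 = 32
37 ^ 9f = a8
20 ^ 1b = 3b
43 ^ ad = ee
61 ^ e6 = 87
69 ^ 0b = 62
72 ^ d8 = aa
6f ^ f4 = 9b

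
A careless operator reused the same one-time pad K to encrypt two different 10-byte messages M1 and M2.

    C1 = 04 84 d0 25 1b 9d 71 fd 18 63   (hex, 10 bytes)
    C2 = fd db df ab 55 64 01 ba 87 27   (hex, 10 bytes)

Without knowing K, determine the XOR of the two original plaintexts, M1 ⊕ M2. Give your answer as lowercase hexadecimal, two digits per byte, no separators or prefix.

f95f0f8e4ef970479f44

C1 ⊕ C2 = (M1 ⊕ K) ⊕ (M2 ⊕ K) = M1 ⊕ M2 — the shared key cancels under XOR.
  4 xor 253 = 249
132 xor 219 =  95
208 xor 223 =  15
 37 xor 171 = 142
 27 xor  85 =  78
157 xor 100 = 249
113 xor   1 = 112
253 xor 186 =  71
 24 xor 135 = 159
 99 xor  39 =  68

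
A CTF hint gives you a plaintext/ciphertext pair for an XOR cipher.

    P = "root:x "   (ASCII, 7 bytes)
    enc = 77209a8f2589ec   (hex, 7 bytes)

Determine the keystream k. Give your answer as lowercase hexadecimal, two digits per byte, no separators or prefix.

054ff5fb1ff1cc

Since enc = P ⊕ k, XORing both sides with P gives k = P ⊕ enc.
byte 0: 72 ^ 77 = 05
byte 1: 6f ^ 20 = 4f
byte 2: 6f ^ 9a = f5
byte 3: 74 ^ 8f = fb
byte 4: 3a ^ 25 = 1f
byte 5: 78 ^ 89 = f1
byte 6: 20 ^ ec = cc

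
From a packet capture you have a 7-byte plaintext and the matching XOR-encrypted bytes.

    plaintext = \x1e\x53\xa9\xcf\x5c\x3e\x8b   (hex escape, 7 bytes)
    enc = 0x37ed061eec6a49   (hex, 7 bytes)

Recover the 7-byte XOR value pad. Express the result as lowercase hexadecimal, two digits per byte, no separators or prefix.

29beafd1b054c2

Since enc = plaintext ⊕ pad, XORing both sides with plaintext gives pad = plaintext ⊕ enc.
00011110 ^ 00110111 = 00101001
01010011 ^ 11101101 = 10111110
10101001 ^ 00000110 = 10101111
11001111 ^ 00011110 = 11010001
01011100 ^ 11101100 = 10110000
00111110 ^ 01101010 = 01010100
10001011 ^ 01001001 = 11000010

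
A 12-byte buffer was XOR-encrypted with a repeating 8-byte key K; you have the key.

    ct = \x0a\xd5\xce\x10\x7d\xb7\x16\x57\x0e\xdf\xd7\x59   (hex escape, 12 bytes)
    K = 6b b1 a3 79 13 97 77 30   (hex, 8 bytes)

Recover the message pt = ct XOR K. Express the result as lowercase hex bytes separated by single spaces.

The 8-byte key repeats, so the effective keystream is 6b b1 a3 79 13 97 77 30 6b b1 a3 79.
byte 0: 0a xor 6b = 61
byte 1: d5 xor b1 = 64
byte 2: ce xor a3 = 6d
byte 3: 10 xor 79 = 69
byte 4: 7d xor 13 = 6e
byte 5: b7 xor 97 = 20
byte 6: 16 xor 77 = 61
byte 7: 57 xor 30 = 67
byte 8: 0e xor 6b = 65
byte 9: df xor b1 = 6e
byte 10: d7 xor a3 = 74
byte 11: 59 xor 79 = 20

61 64 6d 69 6e 20 61 67 65 6e 74 20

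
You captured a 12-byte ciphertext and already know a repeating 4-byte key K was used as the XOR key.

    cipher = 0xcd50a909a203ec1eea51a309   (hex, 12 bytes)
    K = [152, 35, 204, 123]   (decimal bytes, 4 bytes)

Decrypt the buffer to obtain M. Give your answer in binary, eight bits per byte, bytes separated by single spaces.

The 4-byte key repeats, so the effective keystream is 98 23 cc 7b 98 23 cc 7b 98 23 cc 7b.
byte 0: cd xor 98 = 55
byte 1: 50 xor 23 = 73
byte 2: a9 xor cc = 65
byte 3: 09 xor 7b = 72
byte 4: a2 xor 98 = 3a
byte 5: 03 xor 23 = 20
byte 6: ec xor cc = 20
byte 7: 1e xor 7b = 65
byte 8: ea xor 98 = 72
byte 9: 51 xor 23 = 72
byte 10: a3 xor cc = 6f
byte 11: 09 xor 7b = 72

01010101 01110011 01100101 01110010 00111010 00100000 00100000 01100101 01110010 01110010 01101111 01110010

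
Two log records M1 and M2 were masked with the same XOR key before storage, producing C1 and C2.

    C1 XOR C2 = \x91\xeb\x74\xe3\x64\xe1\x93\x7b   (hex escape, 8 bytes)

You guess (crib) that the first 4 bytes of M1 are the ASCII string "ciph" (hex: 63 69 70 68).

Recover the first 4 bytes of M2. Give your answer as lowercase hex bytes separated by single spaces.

f2 82 04 8b

Since C1 ⊕ C2 = M1 ⊕ M2, XORing with the guessed M1 bytes yields the corresponding M2 bytes: M2 = (C1 ⊕ C2) ⊕ M1.
91 ^ 63 = f2
eb ^ 69 = 82
74 ^ 70 = 04
e3 ^ 68 = 8b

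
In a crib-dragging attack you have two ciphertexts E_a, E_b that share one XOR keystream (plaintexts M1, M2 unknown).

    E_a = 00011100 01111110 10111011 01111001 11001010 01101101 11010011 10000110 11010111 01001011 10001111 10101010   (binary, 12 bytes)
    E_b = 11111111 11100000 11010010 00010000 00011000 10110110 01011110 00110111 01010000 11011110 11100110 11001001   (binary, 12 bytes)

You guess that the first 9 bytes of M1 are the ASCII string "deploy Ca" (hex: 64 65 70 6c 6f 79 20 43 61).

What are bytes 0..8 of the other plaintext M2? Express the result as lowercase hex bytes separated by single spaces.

87 fb 19 05 bd a2 ad f2 e6

First, E_a ⊕ E_b = (M1 ⊕ K) ⊕ (M2 ⊕ K) = M1 ⊕ M2, so the key drops out. Then M2 = (M1 ⊕ M2) ⊕ M1 over the first 9 bytes.
byte 0: (1c xor ff) xor 64 = e3 xor 64 = 87
byte 1: (7e xor e0) xor 65 = 9e xor 65 = fb
byte 2: (bb xor d2) xor 70 = 69 xor 70 = 19
byte 3: (79 xor 10) xor 6c = 69 xor 6c = 05
byte 4: (ca xor 18) xor 6f = d2 xor 6f = bd
byte 5: (6d xor b6) xor 79 = db xor 79 = a2
byte 6: (d3 xor 5e) xor 20 = 8d xor 20 = ad
byte 7: (86 xor 37) xor 43 = b1 xor 43 = f2
byte 8: (d7 xor 50) xor 61 = 87 xor 61 = e6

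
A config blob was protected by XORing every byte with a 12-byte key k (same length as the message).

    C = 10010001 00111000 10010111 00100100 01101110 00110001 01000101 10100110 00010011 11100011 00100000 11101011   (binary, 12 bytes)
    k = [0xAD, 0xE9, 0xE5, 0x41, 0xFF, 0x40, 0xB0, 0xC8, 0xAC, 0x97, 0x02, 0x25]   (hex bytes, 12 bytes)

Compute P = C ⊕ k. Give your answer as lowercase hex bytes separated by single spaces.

byte 0: 91 ^ ad = 3c
byte 1: 38 ^ e9 = d1
byte 2: 97 ^ e5 = 72
byte 3: 24 ^ 41 = 65
byte 4: 6e ^ ff = 91
byte 5: 31 ^ 40 = 71
byte 6: 45 ^ b0 = f5
byte 7: a6 ^ c8 = 6e
byte 8: 13 ^ ac = bf
byte 9: e3 ^ 97 = 74
byte 10: 20 ^ 02 = 22
byte 11: eb ^ 25 = ce

3c d1 72 65 91 71 f5 6e bf 74 22 ce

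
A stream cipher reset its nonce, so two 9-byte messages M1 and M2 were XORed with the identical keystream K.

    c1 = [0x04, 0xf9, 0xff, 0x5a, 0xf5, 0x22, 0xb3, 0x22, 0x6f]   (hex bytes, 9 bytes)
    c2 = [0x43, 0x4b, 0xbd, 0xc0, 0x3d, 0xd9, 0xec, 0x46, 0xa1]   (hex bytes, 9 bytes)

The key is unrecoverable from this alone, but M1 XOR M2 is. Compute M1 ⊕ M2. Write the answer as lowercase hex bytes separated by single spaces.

47 b2 42 9a c8 fb 5f 64 ce

c1 ⊕ c2 = (M1 ⊕ K) ⊕ (M2 ⊕ K) = M1 ⊕ M2 — the shared key cancels under XOR.
  4 xor  67 =  71
249 xor  75 = 178
255 xor 189 =  66
 90 xor 192 = 154
245 xor  61 = 200
 34 xor 217 = 251
179 xor 236 =  95
 34 xor  70 = 100
111 xor 161 = 206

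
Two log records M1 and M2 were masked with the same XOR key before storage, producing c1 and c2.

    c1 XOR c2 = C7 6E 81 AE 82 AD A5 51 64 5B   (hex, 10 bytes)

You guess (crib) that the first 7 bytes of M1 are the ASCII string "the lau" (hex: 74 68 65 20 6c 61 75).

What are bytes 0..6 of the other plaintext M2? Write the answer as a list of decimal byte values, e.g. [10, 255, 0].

[179, 6, 228, 142, 238, 204, 208]

Since c1 ⊕ c2 = M1 ⊕ M2, XORing with the guessed M1 bytes yields the corresponding M2 bytes: M2 = (c1 ⊕ c2) ⊕ M1.
c7 ^ 74 = b3
6e ^ 68 = 06
81 ^ 65 = e4
ae ^ 20 = 8e
82 ^ 6c = ee
ad ^ 61 = cc
a5 ^ 75 = d0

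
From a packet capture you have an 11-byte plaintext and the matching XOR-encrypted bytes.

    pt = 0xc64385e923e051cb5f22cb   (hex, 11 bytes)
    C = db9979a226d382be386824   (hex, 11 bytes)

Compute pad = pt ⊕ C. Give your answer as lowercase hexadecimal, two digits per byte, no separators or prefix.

1ddafc4b0533d375674aef

Since C = pt ⊕ pad, XORing both sides with pt gives pad = pt ⊕ C.
c6 ^ db = 1d
43 ^ 99 = da
85 ^ 79 = fc
e9 ^ a2 = 4b
23 ^ 26 = 05
e0 ^ d3 = 33
51 ^ 82 = d3
cb ^ be = 75
5f ^ 38 = 67
22 ^ 68 = 4a
cb ^ 24 = ef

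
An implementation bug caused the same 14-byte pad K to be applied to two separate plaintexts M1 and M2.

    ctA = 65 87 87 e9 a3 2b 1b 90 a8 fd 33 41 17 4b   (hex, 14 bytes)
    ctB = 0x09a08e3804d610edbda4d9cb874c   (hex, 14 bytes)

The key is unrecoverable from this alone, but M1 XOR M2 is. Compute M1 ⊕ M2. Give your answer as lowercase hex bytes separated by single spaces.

ctA ⊕ ctB = (M1 ⊕ K) ⊕ (M2 ⊕ K) = M1 ⊕ M2 — the shared key cancels under XOR.
01100101 ^ 00001001 = 01101100
10000111 ^ 10100000 = 00100111
10000111 ^ 10001110 = 00001001
11101001 ^ 00111000 = 11010001
10100011 ^ 00000100 = 10100111
00101011 ^ 11010110 = 11111101
00011011 ^ 00010000 = 00001011
10010000 ^ 11101101 = 01111101
10101000 ^ 10111101 = 00010101
11111101 ^ 10100100 = 01011001
00110011 ^ 11011001 = 11101010
01000001 ^ 11001011 = 10001010
00010111 ^ 10000111 = 10010000
01001011 ^ 01001100 = 00000111

6c 27 09 d1 a7 fd 0b 7d 15 59 ea 8a 90 07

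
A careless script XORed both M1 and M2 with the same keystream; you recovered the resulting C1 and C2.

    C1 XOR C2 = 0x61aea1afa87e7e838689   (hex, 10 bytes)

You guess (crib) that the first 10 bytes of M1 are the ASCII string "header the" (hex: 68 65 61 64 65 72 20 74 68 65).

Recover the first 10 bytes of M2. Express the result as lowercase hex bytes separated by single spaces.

09 cb c0 cb cd 0c 5e f7 ee ec

Since C1 ⊕ C2 = M1 ⊕ M2, XORing with the guessed M1 bytes yields the corresponding M2 bytes: M2 = (C1 ⊕ C2) ⊕ M1.
61 ^ 68 = 09
ae ^ 65 = cb
a1 ^ 61 = c0
af ^ 64 = cb
a8 ^ 65 = cd
7e ^ 72 = 0c
7e ^ 20 = 5e
83 ^ 74 = f7
86 ^ 68 = ee
89 ^ 65 = ec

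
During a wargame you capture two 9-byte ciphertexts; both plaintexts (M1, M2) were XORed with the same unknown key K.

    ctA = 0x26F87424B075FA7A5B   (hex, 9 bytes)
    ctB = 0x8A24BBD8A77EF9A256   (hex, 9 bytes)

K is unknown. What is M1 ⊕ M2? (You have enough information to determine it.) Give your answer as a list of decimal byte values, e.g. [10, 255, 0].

[172, 220, 207, 252, 23, 11, 3, 216, 13]

ctA ⊕ ctB = (M1 ⊕ K) ⊕ (M2 ⊕ K) = M1 ⊕ M2 — the shared key cancels under XOR.
26 XOR 8a = ac
f8 XOR 24 = dc
74 XOR bb = cf
24 XOR d8 = fc
b0 XOR a7 = 17
75 XOR 7e = 0b
fa XOR f9 = 03
7a XOR a2 = d8
5b XOR 56 = 0d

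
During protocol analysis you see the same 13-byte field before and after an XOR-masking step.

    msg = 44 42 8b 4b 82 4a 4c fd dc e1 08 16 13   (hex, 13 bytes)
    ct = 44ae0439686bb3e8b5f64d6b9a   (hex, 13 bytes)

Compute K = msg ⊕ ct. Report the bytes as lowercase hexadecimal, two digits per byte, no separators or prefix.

Since ct = msg ⊕ K, XORing both sides with msg gives K = msg ⊕ ct.
byte 0: 01000100 ⊕ 01000100 = 00000000
byte 1: 01000010 ⊕ 10101110 = 11101100
byte 2: 10001011 ⊕ 00000100 = 10001111
byte 3: 01001011 ⊕ 00111001 = 01110010
byte 4: 10000010 ⊕ 01101000 = 11101010
byte 5: 01001010 ⊕ 01101011 = 00100001
byte 6: 01001100 ⊕ 10110011 = 11111111
byte 7: 11111101 ⊕ 11101000 = 00010101
byte 8: 11011100 ⊕ 10110101 = 01101001
byte 9: 11100001 ⊕ 11110110 = 00010111
byte 10: 00001000 ⊕ 01001101 = 01000101
byte 11: 00010110 ⊕ 01101011 = 01111101
byte 12: 00010011 ⊕ 10011010 = 10001001

00ec8f72ea21ff156917457d89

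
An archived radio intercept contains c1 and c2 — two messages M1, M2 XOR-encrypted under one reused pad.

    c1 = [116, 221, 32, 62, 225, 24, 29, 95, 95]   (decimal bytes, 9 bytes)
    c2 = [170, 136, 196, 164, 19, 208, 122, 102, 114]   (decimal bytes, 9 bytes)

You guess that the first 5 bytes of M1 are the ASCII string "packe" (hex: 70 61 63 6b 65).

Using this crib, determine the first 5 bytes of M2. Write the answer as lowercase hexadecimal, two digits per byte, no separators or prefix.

First, c1 ⊕ c2 = (M1 ⊕ K) ⊕ (M2 ⊕ K) = M1 ⊕ M2, so the key drops out. Then M2 = (M1 ⊕ M2) ⊕ M1 over the first 5 bytes.
byte 0: (74 xor aa) xor 70 = de xor 70 = ae
byte 1: (dd xor 88) xor 61 = 55 xor 61 = 34
byte 2: (20 xor c4) xor 63 = e4 xor 63 = 87
byte 3: (3e xor a4) xor 6b = 9a xor 6b = f1
byte 4: (e1 xor 13) xor 65 = f2 xor 65 = 97

ae3487f197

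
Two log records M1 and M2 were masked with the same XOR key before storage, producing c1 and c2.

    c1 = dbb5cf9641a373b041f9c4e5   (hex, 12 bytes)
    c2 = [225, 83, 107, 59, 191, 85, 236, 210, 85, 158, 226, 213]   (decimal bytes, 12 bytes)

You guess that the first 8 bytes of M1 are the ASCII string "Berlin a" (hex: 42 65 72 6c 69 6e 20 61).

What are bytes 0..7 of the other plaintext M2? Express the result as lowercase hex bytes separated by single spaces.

78 83 d6 c1 97 98 bf 03

First, c1 ⊕ c2 = (M1 ⊕ K) ⊕ (M2 ⊕ K) = M1 ⊕ M2, so the key drops out. Then M2 = (M1 ⊕ M2) ⊕ M1 over the first 8 bytes.
byte 0: (db ^ e1) ^ 42 = 3a ^ 42 = 78
byte 1: (b5 ^ 53) ^ 65 = e6 ^ 65 = 83
byte 2: (cf ^ 6b) ^ 72 = a4 ^ 72 = d6
byte 3: (96 ^ 3b) ^ 6c = ad ^ 6c = c1
byte 4: (41 ^ bf) ^ 69 = fe ^ 69 = 97
byte 5: (a3 ^ 55) ^ 6e = f6 ^ 6e = 98
byte 6: (73 ^ ec) ^ 20 = 9f ^ 20 = bf
byte 7: (b0 ^ d2) ^ 61 = 62 ^ 61 = 03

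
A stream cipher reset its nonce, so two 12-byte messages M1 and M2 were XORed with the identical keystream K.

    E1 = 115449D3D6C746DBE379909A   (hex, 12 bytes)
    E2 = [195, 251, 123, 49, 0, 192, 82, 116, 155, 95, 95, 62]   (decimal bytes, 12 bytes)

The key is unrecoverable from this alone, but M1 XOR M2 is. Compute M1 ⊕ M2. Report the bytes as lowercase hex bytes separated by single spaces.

d2 af 32 e2 d6 07 14 af 78 26 cf a4

E1 ⊕ E2 = (M1 ⊕ K) ⊕ (M2 ⊕ K) = M1 ⊕ M2 — the shared key cancels under XOR.
11 XOR c3 = d2
54 XOR fb = af
49 XOR 7b = 32
d3 XOR 31 = e2
d6 XOR 00 = d6
c7 XOR c0 = 07
46 XOR 52 = 14
db XOR 74 = af
e3 XOR 9b = 78
79 XOR 5f = 26
90 XOR 5f = cf
9a XOR 3e = a4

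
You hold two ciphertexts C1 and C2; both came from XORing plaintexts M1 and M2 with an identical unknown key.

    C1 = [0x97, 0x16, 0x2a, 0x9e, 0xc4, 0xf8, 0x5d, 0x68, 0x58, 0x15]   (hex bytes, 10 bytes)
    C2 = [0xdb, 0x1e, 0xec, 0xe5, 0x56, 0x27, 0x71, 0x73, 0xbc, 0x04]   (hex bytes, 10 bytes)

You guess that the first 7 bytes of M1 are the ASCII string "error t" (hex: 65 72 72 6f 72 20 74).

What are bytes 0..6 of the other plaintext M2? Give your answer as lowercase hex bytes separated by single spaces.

29 7a b4 14 e0 ff 58

First, C1 ⊕ C2 = (M1 ⊕ K) ⊕ (M2 ⊕ K) = M1 ⊕ M2, so the key drops out. Then M2 = (M1 ⊕ M2) ⊕ M1 over the first 7 bytes.
byte 0: (97 XOR db) XOR 65 = 4c XOR 65 = 29
byte 1: (16 XOR 1e) XOR 72 = 08 XOR 72 = 7a
byte 2: (2a XOR ec) XOR 72 = c6 XOR 72 = b4
byte 3: (9e XOR e5) XOR 6f = 7b XOR 6f = 14
byte 4: (c4 XOR 56) XOR 72 = 92 XOR 72 = e0
byte 5: (f8 XOR 27) XOR 20 = df XOR 20 = ff
byte 6: (5d XOR 71) XOR 74 = 2c XOR 74 = 58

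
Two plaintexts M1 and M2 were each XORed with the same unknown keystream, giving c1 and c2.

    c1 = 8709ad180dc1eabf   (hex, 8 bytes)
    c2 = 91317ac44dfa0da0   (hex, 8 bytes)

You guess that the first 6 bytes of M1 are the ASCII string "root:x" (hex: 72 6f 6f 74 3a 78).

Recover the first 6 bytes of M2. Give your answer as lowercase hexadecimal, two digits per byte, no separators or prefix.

6457b8a87a43

First, c1 ⊕ c2 = (M1 ⊕ K) ⊕ (M2 ⊕ K) = M1 ⊕ M2, so the key drops out. Then M2 = (M1 ⊕ M2) ⊕ M1 over the first 6 bytes.
byte 0: (87 XOR 91) XOR 72 = 16 XOR 72 = 64
byte 1: (09 XOR 31) XOR 6f = 38 XOR 6f = 57
byte 2: (ad XOR 7a) XOR 6f = d7 XOR 6f = b8
byte 3: (18 XOR c4) XOR 74 = dc XOR 74 = a8
byte 4: (0d XOR 4d) XOR 3a = 40 XOR 3a = 7a
byte 5: (c1 XOR fa) XOR 78 = 3b XOR 78 = 43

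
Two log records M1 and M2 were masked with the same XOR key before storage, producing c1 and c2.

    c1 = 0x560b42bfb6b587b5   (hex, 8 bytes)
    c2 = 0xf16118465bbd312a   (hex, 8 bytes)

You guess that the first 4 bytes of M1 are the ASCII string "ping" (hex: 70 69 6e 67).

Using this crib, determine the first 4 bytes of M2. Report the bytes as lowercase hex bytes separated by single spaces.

First, c1 ⊕ c2 = (M1 ⊕ K) ⊕ (M2 ⊕ K) = M1 ⊕ M2, so the key drops out. Then M2 = (M1 ⊕ M2) ⊕ M1 over the first 4 bytes.
byte 0: (56 xor f1) xor 70 = a7 xor 70 = d7
byte 1: (0b xor 61) xor 69 = 6a xor 69 = 03
byte 2: (42 xor 18) xor 6e = 5a xor 6e = 34
byte 3: (bf xor 46) xor 67 = f9 xor 67 = 9e

d7 03 34 9e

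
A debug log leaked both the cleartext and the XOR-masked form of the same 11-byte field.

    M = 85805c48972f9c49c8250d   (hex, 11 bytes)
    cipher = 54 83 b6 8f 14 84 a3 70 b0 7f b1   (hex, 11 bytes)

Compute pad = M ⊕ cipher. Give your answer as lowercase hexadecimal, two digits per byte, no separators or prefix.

Since cipher = M ⊕ pad, XORing both sides with M gives pad = M ⊕ cipher.
85 XOR 54 = d1
80 XOR 83 = 03
5c XOR b6 = ea
48 XOR 8f = c7
97 XOR 14 = 83
2f XOR 84 = ab
9c XOR a3 = 3f
49 XOR 70 = 39
c8 XOR b0 = 78
25 XOR 7f = 5a
0d XOR b1 = bc

d103eac783ab3f39785abc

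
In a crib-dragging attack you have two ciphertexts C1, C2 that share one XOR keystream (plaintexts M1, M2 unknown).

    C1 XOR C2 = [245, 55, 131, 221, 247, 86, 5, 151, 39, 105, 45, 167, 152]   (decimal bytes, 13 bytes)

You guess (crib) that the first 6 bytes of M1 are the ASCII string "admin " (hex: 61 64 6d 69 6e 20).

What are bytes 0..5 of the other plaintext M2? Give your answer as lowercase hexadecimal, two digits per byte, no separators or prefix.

9453eeb49976

Since C1 ⊕ C2 = M1 ⊕ M2, XORing with the guessed M1 bytes yields the corresponding M2 bytes: M2 = (C1 ⊕ C2) ⊕ M1.
11110101 xor 01100001 = 10010100
00110111 xor 01100100 = 01010011
10000011 xor 01101101 = 11101110
11011101 xor 01101001 = 10110100
11110111 xor 01101110 = 10011001
01010110 xor 00100000 = 01110110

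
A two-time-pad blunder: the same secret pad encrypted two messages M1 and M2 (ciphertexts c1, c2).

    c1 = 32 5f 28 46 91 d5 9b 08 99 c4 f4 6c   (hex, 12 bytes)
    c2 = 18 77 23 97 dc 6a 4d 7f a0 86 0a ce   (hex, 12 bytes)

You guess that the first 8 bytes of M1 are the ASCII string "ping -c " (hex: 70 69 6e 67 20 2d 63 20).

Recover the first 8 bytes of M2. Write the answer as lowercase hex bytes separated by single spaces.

5a 41 65 b6 6d 92 b5 57

First, c1 ⊕ c2 = (M1 ⊕ K) ⊕ (M2 ⊕ K) = M1 ⊕ M2, so the key drops out. Then M2 = (M1 ⊕ M2) ⊕ M1 over the first 8 bytes.
byte 0: (32 ^ 18) ^ 70 = 2a ^ 70 = 5a
byte 1: (5f ^ 77) ^ 69 = 28 ^ 69 = 41
byte 2: (28 ^ 23) ^ 6e = 0b ^ 6e = 65
byte 3: (46 ^ 97) ^ 67 = d1 ^ 67 = b6
byte 4: (91 ^ dc) ^ 20 = 4d ^ 20 = 6d
byte 5: (d5 ^ 6a) ^ 2d = bf ^ 2d = 92
byte 6: (9b ^ 4d) ^ 63 = d6 ^ 63 = b5
byte 7: (08 ^ 7f) ^ 20 = 77 ^ 20 = 57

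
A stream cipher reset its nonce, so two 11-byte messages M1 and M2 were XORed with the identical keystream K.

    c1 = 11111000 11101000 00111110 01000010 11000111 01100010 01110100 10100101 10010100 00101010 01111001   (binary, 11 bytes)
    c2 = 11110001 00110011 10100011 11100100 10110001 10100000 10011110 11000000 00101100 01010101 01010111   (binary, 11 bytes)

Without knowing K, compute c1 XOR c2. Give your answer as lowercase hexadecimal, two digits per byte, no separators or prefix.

c1 ⊕ c2 = (M1 ⊕ K) ⊕ (M2 ⊕ K) = M1 ⊕ M2 — the shared key cancels under XOR.
11111000 ^ 11110001 = 00001001
11101000 ^ 00110011 = 11011011
00111110 ^ 10100011 = 10011101
01000010 ^ 11100100 = 10100110
11000111 ^ 10110001 = 01110110
01100010 ^ 10100000 = 11000010
01110100 ^ 10011110 = 11101010
10100101 ^ 11000000 = 01100101
10010100 ^ 00101100 = 10111000
00101010 ^ 01010101 = 01111111
01111001 ^ 01010111 = 00101110

09db9da676c2ea65b87f2e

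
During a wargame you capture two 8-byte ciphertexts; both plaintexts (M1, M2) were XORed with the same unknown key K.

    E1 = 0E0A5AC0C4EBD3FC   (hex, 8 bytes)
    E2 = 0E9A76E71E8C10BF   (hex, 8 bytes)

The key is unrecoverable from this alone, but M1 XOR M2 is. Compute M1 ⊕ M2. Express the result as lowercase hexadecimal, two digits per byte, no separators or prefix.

E1 ⊕ E2 = (M1 ⊕ K) ⊕ (M2 ⊕ K) = M1 ⊕ M2 — the shared key cancels under XOR.
0e ^ 0e = 00
0a ^ 9a = 90
5a ^ 76 = 2c
c0 ^ e7 = 27
c4 ^ 1e = da
eb ^ 8c = 67
d3 ^ 10 = c3
fc ^ bf = 43

00902c27da67c343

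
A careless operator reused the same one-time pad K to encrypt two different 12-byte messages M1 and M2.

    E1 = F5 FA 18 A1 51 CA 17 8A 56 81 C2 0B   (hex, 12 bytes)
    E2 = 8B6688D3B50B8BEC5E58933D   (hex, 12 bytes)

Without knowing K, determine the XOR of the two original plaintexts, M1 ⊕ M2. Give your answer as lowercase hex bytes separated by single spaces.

7e 9c 90 72 e4 c1 9c 66 08 d9 51 36

E1 ⊕ E2 = (M1 ⊕ K) ⊕ (M2 ⊕ K) = M1 ⊕ M2 — the shared key cancels under XOR.
f5 ^ 8b = 7e
fa ^ 66 = 9c
18 ^ 88 = 90
a1 ^ d3 = 72
51 ^ b5 = e4
ca ^ 0b = c1
17 ^ 8b = 9c
8a ^ ec = 66
56 ^ 5e = 08
81 ^ 58 = d9
c2 ^ 93 = 51
0b ^ 3d = 36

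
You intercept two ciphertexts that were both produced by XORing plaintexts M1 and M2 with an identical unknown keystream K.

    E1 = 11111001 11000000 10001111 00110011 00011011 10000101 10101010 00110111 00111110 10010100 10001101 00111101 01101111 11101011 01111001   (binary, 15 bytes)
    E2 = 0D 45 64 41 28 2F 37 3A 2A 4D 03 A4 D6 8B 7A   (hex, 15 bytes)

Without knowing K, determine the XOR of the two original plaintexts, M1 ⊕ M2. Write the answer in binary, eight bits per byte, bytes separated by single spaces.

E1 ⊕ E2 = (M1 ⊕ K) ⊕ (M2 ⊕ K) = M1 ⊕ M2 — the shared key cancels under XOR.
249 xor  13 = 244
192 xor  69 = 133
143 xor 100 = 235
 51 xor  65 = 114
 27 xor  40 =  51
133 xor  47 = 170
170 xor  55 = 157
 55 xor  58 =  13
 62 xor  42 =  20
148 xor  77 = 217
141 xor   3 = 142
 61 xor 164 = 153
111 xor 214 = 185
235 xor 139 =  96
121 xor 122 =   3

11110100 10000101 11101011 01110010 00110011 10101010 10011101 00001101 00010100 11011001 10001110 10011001 10111001 01100000 00000011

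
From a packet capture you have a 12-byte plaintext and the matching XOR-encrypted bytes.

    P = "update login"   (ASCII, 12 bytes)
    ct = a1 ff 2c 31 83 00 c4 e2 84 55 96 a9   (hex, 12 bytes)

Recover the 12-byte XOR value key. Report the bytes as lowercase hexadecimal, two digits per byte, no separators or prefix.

d48f4850f765e48eeb32ffc7

Since ct = P ⊕ key, XORing both sides with P gives key = P ⊕ ct.
75 XOR a1 = d4
70 XOR ff = 8f
64 XOR 2c = 48
61 XOR 31 = 50
74 XOR 83 = f7
65 XOR 00 = 65
20 XOR c4 = e4
6c XOR e2 = 8e
6f XOR 84 = eb
67 XOR 55 = 32
69 XOR 96 = ff
6e XOR a9 = c7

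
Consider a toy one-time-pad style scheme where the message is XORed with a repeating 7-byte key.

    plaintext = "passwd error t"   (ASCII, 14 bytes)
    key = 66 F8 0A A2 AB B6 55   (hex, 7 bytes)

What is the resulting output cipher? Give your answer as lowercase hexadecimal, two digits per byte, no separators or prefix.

The 7-byte key repeats, so the effective keystream is 66 f8 0a a2 ab b6 55 66 f8 0a a2 ab b6 55.
byte 0: 112 ^ 102 =  22
byte 1:  97 ^ 248 = 153
byte 2: 115 ^  10 = 121
byte 3: 115 ^ 162 = 209
byte 4: 119 ^ 171 = 220
byte 5: 100 ^ 182 = 210
byte 6:  32 ^  85 = 117
byte 7: 101 ^ 102 =   3
byte 8: 114 ^ 248 = 138
byte 9: 114 ^  10 = 120
byte 10: 111 ^ 162 = 205
byte 11: 114 ^ 171 = 217
byte 12:  32 ^ 182 = 150
byte 13: 116 ^  85 =  33

169979d1dcd275038a78cdd99621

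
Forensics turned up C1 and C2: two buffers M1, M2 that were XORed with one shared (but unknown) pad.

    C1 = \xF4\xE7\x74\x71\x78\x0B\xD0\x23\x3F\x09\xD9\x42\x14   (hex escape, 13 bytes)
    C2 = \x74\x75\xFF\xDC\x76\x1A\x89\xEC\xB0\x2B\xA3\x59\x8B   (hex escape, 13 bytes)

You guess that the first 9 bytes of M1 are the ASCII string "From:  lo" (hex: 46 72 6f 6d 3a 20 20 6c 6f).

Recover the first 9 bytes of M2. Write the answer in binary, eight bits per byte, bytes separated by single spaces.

First, C1 ⊕ C2 = (M1 ⊕ K) ⊕ (M2 ⊕ K) = M1 ⊕ M2, so the key drops out. Then M2 = (M1 ⊕ M2) ⊕ M1 over the first 9 bytes.
byte 0: (f4 xor 74) xor 46 = 80 xor 46 = c6
byte 1: (e7 xor 75) xor 72 = 92 xor 72 = e0
byte 2: (74 xor ff) xor 6f = 8b xor 6f = e4
byte 3: (71 xor dc) xor 6d = ad xor 6d = c0
byte 4: (78 xor 76) xor 3a = 0e xor 3a = 34
byte 5: (0b xor 1a) xor 20 = 11 xor 20 = 31
byte 6: (d0 xor 89) xor 20 = 59 xor 20 = 79
byte 7: (23 xor ec) xor 6c = cf xor 6c = a3
byte 8: (3f xor b0) xor 6f = 8f xor 6f = e0

11000110 11100000 11100100 11000000 00110100 00110001 01111001 10100011 11100000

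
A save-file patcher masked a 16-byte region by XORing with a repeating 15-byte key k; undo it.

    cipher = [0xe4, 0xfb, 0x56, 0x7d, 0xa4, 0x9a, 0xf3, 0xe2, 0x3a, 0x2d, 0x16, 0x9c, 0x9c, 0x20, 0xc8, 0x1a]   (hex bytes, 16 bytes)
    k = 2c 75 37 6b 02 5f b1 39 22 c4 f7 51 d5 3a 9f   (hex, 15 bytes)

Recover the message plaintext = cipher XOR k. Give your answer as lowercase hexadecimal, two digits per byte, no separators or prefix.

The 15-byte key repeats, so the effective keystream is 2c 75 37 6b 02 5f b1 39 22 c4 f7 51 d5 3a 9f 2c.
byte 0: e4 XOR 2c = c8
byte 1: fb XOR 75 = 8e
byte 2: 56 XOR 37 = 61
byte 3: 7d XOR 6b = 16
byte 4: a4 XOR 02 = a6
byte 5: 9a XOR 5f = c5
byte 6: f3 XOR b1 = 42
byte 7: e2 XOR 39 = db
byte 8: 3a XOR 22 = 18
byte 9: 2d XOR c4 = e9
byte 10: 16 XOR f7 = e1
byte 11: 9c XOR 51 = cd
byte 12: 9c XOR d5 = 49
byte 13: 20 XOR 3a = 1a
byte 14: c8 XOR 9f = 57
byte 15: 1a XOR 2c = 36

c88e6116a6c542db18e9e1cd491a5736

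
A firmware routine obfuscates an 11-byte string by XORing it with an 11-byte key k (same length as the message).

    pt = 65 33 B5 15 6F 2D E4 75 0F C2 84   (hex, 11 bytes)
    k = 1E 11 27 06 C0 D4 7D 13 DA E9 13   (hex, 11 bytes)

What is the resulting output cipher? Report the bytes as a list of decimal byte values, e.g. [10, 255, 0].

[123, 34, 146, 19, 175, 249, 153, 102, 213, 43, 151]

XOR is its own inverse, so applying the key byte-wise gives the result directly.
byte 0: 65 XOR 1e = 7b
byte 1: 33 XOR 11 = 22
byte 2: b5 XOR 27 = 92
byte 3: 15 XOR 06 = 13
byte 4: 6f XOR c0 = af
byte 5: 2d XOR d4 = f9
byte 6: e4 XOR 7d = 99
byte 7: 75 XOR 13 = 66
byte 8: 0f XOR da = d5
byte 9: c2 XOR e9 = 2b
byte 10: 84 XOR 13 = 97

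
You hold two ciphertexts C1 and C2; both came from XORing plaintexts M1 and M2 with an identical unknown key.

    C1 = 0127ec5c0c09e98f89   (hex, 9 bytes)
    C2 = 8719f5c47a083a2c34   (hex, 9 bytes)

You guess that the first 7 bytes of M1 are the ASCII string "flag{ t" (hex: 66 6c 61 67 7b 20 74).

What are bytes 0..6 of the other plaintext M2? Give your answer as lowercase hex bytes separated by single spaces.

First, C1 ⊕ C2 = (M1 ⊕ K) ⊕ (M2 ⊕ K) = M1 ⊕ M2, so the key drops out. Then M2 = (M1 ⊕ M2) ⊕ M1 over the first 7 bytes.
byte 0: (01 xor 87) xor 66 = 86 xor 66 = e0
byte 1: (27 xor 19) xor 6c = 3e xor 6c = 52
byte 2: (ec xor f5) xor 61 = 19 xor 61 = 78
byte 3: (5c xor c4) xor 67 = 98 xor 67 = ff
byte 4: (0c xor 7a) xor 7b = 76 xor 7b = 0d
byte 5: (09 xor 08) xor 20 = 01 xor 20 = 21
byte 6: (e9 xor 3a) xor 74 = d3 xor 74 = a7

e0 52 78 ff 0d 21 a7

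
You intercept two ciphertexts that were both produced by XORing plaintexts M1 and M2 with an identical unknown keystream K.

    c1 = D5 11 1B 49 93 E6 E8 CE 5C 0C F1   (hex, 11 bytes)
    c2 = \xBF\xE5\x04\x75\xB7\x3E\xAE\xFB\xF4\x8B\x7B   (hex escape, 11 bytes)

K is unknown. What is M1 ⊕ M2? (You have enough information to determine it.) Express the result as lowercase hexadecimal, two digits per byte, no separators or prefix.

c1 ⊕ c2 = (M1 ⊕ K) ⊕ (M2 ⊕ K) = M1 ⊕ M2 — the shared key cancels under XOR.
d5 ⊕ bf = 6a
11 ⊕ e5 = f4
1b ⊕ 04 = 1f
49 ⊕ 75 = 3c
93 ⊕ b7 = 24
e6 ⊕ 3e = d8
e8 ⊕ ae = 46
ce ⊕ fb = 35
5c ⊕ f4 = a8
0c ⊕ 8b = 87
f1 ⊕ 7b = 8a

6af41f3c24d84635a8878a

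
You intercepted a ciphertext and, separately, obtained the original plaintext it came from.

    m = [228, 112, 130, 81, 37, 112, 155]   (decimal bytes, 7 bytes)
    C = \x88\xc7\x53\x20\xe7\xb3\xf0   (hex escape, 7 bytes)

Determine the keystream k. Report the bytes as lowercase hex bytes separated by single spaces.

6c b7 d1 71 c2 c3 6b

Since C = m ⊕ k, XORing both sides with m gives k = m ⊕ C.
11100100 XOR 10001000 = 01101100
01110000 XOR 11000111 = 10110111
10000010 XOR 01010011 = 11010001
01010001 XOR 00100000 = 01110001
00100101 XOR 11100111 = 11000010
01110000 XOR 10110011 = 11000011
10011011 XOR 11110000 = 01101011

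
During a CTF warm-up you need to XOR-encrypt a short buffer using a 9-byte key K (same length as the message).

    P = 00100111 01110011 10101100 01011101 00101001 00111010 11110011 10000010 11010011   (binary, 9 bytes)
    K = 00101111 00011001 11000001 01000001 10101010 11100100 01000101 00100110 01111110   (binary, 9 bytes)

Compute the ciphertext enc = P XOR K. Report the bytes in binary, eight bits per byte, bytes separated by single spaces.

00001000 01101010 01101101 00011100 10000011 11011110 10110110 10100100 10101101

27 XOR 2f = 08
73 XOR 19 = 6a
ac XOR c1 = 6d
5d XOR 41 = 1c
29 XOR aa = 83
3a XOR e4 = de
f3 XOR 45 = b6
82 XOR 26 = a4
d3 XOR 7e = ad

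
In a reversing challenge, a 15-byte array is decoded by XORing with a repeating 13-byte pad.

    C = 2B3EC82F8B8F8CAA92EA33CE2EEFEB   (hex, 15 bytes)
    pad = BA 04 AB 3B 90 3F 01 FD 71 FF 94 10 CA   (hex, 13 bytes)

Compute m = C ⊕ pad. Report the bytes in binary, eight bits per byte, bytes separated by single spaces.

10010001 00111010 01100011 00010100 00011011 10110000 10001101 01010111 11100011 00010101 10100111 11011110 11100100 01010101 11101111

The 13-byte key repeats, so the effective keystream is ba 04 ab 3b 90 3f 01 fd 71 ff 94 10 ca ba 04.
byte 0: 2b xor ba = 91
byte 1: 3e xor 04 = 3a
byte 2: c8 xor ab = 63
byte 3: 2f xor 3b = 14
byte 4: 8b xor 90 = 1b
byte 5: 8f xor 3f = b0
byte 6: 8c xor 01 = 8d
byte 7: aa xor fd = 57
byte 8: 92 xor 71 = e3
byte 9: ea xor ff = 15
byte 10: 33 xor 94 = a7
byte 11: ce xor 10 = de
byte 12: 2e xor ca = e4
byte 13: ef xor ba = 55
byte 14: eb xor 04 = ef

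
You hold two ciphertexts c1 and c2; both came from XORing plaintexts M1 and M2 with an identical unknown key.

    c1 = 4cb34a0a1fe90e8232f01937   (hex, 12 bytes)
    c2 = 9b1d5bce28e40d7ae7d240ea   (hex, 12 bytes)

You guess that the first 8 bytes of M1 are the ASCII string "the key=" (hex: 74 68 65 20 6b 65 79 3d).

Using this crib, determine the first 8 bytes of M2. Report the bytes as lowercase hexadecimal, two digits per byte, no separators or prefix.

First, c1 ⊕ c2 = (M1 ⊕ K) ⊕ (M2 ⊕ K) = M1 ⊕ M2, so the key drops out. Then M2 = (M1 ⊕ M2) ⊕ M1 over the first 8 bytes.
byte 0: (4c xor 9b) xor 74 = d7 xor 74 = a3
byte 1: (b3 xor 1d) xor 68 = ae xor 68 = c6
byte 2: (4a xor 5b) xor 65 = 11 xor 65 = 74
byte 3: (0a xor ce) xor 20 = c4 xor 20 = e4
byte 4: (1f xor 28) xor 6b = 37 xor 6b = 5c
byte 5: (e9 xor e4) xor 65 = 0d xor 65 = 68
byte 6: (0e xor 0d) xor 79 = 03 xor 79 = 7a
byte 7: (82 xor 7a) xor 3d = f8 xor 3d = c5

a3c674e45c687ac5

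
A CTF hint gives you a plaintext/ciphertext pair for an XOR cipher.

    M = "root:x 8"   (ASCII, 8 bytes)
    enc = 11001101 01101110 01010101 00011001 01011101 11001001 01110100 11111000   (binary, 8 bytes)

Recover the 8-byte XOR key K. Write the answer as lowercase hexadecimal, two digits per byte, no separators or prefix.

bf013a6d67b154c0

Since enc = M ⊕ K, XORing both sides with M gives K = M ⊕ enc.
byte 0: 01110010 XOR 11001101 = 10111111
byte 1: 01101111 XOR 01101110 = 00000001
byte 2: 01101111 XOR 01010101 = 00111010
byte 3: 01110100 XOR 00011001 = 01101101
byte 4: 00111010 XOR 01011101 = 01100111
byte 5: 01111000 XOR 11001001 = 10110001
byte 6: 00100000 XOR 01110100 = 01010100
byte 7: 00111000 XOR 11111000 = 11000000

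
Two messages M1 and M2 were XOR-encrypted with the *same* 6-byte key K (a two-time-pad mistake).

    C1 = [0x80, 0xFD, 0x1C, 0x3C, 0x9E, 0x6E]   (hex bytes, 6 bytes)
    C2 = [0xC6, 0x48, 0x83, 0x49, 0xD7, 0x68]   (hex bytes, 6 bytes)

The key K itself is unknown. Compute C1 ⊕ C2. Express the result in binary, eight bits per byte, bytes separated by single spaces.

01000110 10110101 10011111 01110101 01001001 00000110

C1 ⊕ C2 = (M1 ⊕ K) ⊕ (M2 ⊕ K) = M1 ⊕ M2 — the shared key cancels under XOR.
10000000 xor 11000110 = 01000110
11111101 xor 01001000 = 10110101
00011100 xor 10000011 = 10011111
00111100 xor 01001001 = 01110101
10011110 xor 11010111 = 01001001
01101110 xor 01101000 = 00000110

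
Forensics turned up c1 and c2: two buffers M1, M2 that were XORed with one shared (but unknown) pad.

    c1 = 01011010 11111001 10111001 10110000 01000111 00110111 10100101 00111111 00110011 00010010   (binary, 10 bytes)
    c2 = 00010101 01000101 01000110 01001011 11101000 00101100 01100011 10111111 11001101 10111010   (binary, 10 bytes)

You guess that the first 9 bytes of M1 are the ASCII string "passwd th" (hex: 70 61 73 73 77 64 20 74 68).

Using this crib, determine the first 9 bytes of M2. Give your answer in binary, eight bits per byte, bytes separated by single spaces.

First, c1 ⊕ c2 = (M1 ⊕ K) ⊕ (M2 ⊕ K) = M1 ⊕ M2, so the key drops out. Then M2 = (M1 ⊕ M2) ⊕ M1 over the first 9 bytes.
byte 0: (5a XOR 15) XOR 70 = 4f XOR 70 = 3f
byte 1: (f9 XOR 45) XOR 61 = bc XOR 61 = dd
byte 2: (b9 XOR 46) XOR 73 = ff XOR 73 = 8c
byte 3: (b0 XOR 4b) XOR 73 = fb XOR 73 = 88
byte 4: (47 XOR e8) XOR 77 = af XOR 77 = d8
byte 5: (37 XOR 2c) XOR 64 = 1b XOR 64 = 7f
byte 6: (a5 XOR 63) XOR 20 = c6 XOR 20 = e6
byte 7: (3f XOR bf) XOR 74 = 80 XOR 74 = f4
byte 8: (33 XOR cd) XOR 68 = fe XOR 68 = 96

00111111 11011101 10001100 10001000 11011000 01111111 11100110 11110100 10010110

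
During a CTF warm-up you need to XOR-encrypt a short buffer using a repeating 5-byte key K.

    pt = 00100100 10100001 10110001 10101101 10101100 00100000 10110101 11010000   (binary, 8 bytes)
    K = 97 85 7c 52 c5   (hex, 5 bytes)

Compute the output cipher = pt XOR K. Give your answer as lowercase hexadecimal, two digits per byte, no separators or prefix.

The 5-byte key repeats, so the effective keystream is 97 85 7c 52 c5 97 85 7c.
byte 0: 24 ^ 97 = b3
byte 1: a1 ^ 85 = 24
byte 2: b1 ^ 7c = cd
byte 3: ad ^ 52 = ff
byte 4: ac ^ c5 = 69
byte 5: 20 ^ 97 = b7
byte 6: b5 ^ 85 = 30
byte 7: d0 ^ 7c = ac

b324cdff69b730ac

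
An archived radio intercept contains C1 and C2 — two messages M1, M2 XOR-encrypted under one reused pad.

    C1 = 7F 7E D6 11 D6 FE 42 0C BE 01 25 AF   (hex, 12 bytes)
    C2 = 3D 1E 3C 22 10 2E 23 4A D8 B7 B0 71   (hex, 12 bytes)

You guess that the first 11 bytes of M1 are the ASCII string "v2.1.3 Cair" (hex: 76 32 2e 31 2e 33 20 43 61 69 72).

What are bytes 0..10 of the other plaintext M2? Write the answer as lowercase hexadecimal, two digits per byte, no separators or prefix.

3452c402e8e3410507dfe7

First, C1 ⊕ C2 = (M1 ⊕ K) ⊕ (M2 ⊕ K) = M1 ⊕ M2, so the key drops out. Then M2 = (M1 ⊕ M2) ⊕ M1 over the first 11 bytes.
byte 0: (7f ⊕ 3d) ⊕ 76 = 42 ⊕ 76 = 34
byte 1: (7e ⊕ 1e) ⊕ 32 = 60 ⊕ 32 = 52
byte 2: (d6 ⊕ 3c) ⊕ 2e = ea ⊕ 2e = c4
byte 3: (11 ⊕ 22) ⊕ 31 = 33 ⊕ 31 = 02
byte 4: (d6 ⊕ 10) ⊕ 2e = c6 ⊕ 2e = e8
byte 5: (fe ⊕ 2e) ⊕ 33 = d0 ⊕ 33 = e3
byte 6: (42 ⊕ 23) ⊕ 20 = 61 ⊕ 20 = 41
byte 7: (0c ⊕ 4a) ⊕ 43 = 46 ⊕ 43 = 05
byte 8: (be ⊕ d8) ⊕ 61 = 66 ⊕ 61 = 07
byte 9: (01 ⊕ b7) ⊕ 69 = b6 ⊕ 69 = df
byte 10: (25 ⊕ b0) ⊕ 72 = 95 ⊕ 72 = e7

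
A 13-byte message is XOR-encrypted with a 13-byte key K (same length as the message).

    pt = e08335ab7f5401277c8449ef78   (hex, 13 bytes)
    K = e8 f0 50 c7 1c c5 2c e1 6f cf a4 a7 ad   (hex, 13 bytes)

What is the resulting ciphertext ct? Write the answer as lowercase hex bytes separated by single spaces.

XOR is its own inverse, so applying the key byte-wise gives the result directly.
byte 0: e0 xor e8 = 08
byte 1: 83 xor f0 = 73
byte 2: 35 xor 50 = 65
byte 3: ab xor c7 = 6c
byte 4: 7f xor 1c = 63
byte 5: 54 xor c5 = 91
byte 6: 01 xor 2c = 2d
byte 7: 27 xor e1 = c6
byte 8: 7c xor 6f = 13
byte 9: 84 xor cf = 4b
byte 10: 49 xor a4 = ed
byte 11: ef xor a7 = 48
byte 12: 78 xor ad = d5

08 73 65 6c 63 91 2d c6 13 4b ed 48 d5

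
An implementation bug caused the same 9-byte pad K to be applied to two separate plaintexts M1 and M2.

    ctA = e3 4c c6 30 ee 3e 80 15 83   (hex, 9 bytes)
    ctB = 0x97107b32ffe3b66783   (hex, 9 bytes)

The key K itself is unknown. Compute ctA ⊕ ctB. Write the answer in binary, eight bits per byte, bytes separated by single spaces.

01110100 01011100 10111101 00000010 00010001 11011101 00110110 01110010 00000000

ctA ⊕ ctB = (M1 ⊕ K) ⊕ (M2 ⊕ K) = M1 ⊕ M2 — the shared key cancels under XOR.
e3 ⊕ 97 = 74
4c ⊕ 10 = 5c
c6 ⊕ 7b = bd
30 ⊕ 32 = 02
ee ⊕ ff = 11
3e ⊕ e3 = dd
80 ⊕ b6 = 36
15 ⊕ 67 = 72
83 ⊕ 83 = 00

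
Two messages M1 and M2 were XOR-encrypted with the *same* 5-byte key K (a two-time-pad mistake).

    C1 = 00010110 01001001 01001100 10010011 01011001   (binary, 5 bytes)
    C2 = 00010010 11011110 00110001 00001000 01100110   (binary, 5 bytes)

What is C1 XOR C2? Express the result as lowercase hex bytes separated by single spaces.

C1 ⊕ C2 = (M1 ⊕ K) ⊕ (M2 ⊕ K) = M1 ⊕ M2 — the shared key cancels under XOR.
16 XOR 12 = 04
49 XOR de = 97
4c XOR 31 = 7d
93 XOR 08 = 9b
59 XOR 66 = 3f

04 97 7d 9b 3f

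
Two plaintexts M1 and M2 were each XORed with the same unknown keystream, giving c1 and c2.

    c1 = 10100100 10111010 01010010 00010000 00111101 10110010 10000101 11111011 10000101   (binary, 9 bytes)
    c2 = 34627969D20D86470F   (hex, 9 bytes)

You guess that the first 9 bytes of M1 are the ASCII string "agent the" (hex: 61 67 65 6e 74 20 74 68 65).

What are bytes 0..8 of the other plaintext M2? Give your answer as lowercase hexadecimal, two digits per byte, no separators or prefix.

f1bf4e179b9f77d4ef

First, c1 ⊕ c2 = (M1 ⊕ K) ⊕ (M2 ⊕ K) = M1 ⊕ M2, so the key drops out. Then M2 = (M1 ⊕ M2) ⊕ M1 over the first 9 bytes.
byte 0: (a4 ^ 34) ^ 61 = 90 ^ 61 = f1
byte 1: (ba ^ 62) ^ 67 = d8 ^ 67 = bf
byte 2: (52 ^ 79) ^ 65 = 2b ^ 65 = 4e
byte 3: (10 ^ 69) ^ 6e = 79 ^ 6e = 17
byte 4: (3d ^ d2) ^ 74 = ef ^ 74 = 9b
byte 5: (b2 ^ 0d) ^ 20 = bf ^ 20 = 9f
byte 6: (85 ^ 86) ^ 74 = 03 ^ 74 = 77
byte 7: (fb ^ 47) ^ 68 = bc ^ 68 = d4
byte 8: (85 ^ 0f) ^ 65 = 8a ^ 65 = ef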